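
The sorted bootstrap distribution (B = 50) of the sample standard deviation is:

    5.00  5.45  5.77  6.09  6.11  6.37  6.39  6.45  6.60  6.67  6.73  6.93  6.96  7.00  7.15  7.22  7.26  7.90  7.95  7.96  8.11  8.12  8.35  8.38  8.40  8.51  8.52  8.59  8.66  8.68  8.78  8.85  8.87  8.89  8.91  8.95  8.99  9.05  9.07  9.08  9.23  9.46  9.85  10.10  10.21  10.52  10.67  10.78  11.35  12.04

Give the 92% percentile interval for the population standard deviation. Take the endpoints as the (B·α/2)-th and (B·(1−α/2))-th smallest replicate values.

(5.45, 10.78)

α = 0.08; lower rank = 50 × 0.040 = 2; upper rank = 50 × 0.960 = 48.
The 2nd smallest replicate is 5.45; the 48th is 10.78.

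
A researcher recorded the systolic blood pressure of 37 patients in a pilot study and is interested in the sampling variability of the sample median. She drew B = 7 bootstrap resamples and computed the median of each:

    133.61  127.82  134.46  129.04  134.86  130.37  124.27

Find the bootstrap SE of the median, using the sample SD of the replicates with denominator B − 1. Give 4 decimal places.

Bootstrap SE is the standard deviation of the 7 replicate medians.
Mean of replicates: (133.61 + 127.82 + 134.46 + 129.04 + 134.86 + 130.37 + 124.27) / 7 = 914.43000 / 7 = 130.63286
Sum of squared deviations: (+2.97714)² + (−2.81286)² + (+3.82714)² + (−1.59286)² + (+4.22714)² + (−0.26286)² + (−6.36286)² = 92.38354
Variance = 92.38354 / 6 = 15.39726
SE* = √15.39726

SE* = 3.9239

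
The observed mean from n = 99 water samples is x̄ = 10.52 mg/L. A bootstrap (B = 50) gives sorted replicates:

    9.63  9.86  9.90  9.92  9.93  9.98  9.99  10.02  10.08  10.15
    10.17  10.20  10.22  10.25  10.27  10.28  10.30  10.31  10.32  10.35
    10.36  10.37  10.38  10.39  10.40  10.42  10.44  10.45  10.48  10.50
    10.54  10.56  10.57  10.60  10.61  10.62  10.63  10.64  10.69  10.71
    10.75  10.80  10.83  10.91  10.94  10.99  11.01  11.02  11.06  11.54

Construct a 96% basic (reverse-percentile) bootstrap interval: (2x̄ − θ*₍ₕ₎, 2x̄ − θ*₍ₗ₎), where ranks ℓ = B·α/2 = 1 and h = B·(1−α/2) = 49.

(9.98, 11.41)

Percentile endpoints at ranks 1 and 49: θ*₍1₎ = 9.63, θ*₍49₎ = 11.06.
Basic interval reflects these around x̄:
  lower = 2 × 10.52 − 11.06 = 9.98
  upper = 2 × 10.52 − 9.63 = 11.41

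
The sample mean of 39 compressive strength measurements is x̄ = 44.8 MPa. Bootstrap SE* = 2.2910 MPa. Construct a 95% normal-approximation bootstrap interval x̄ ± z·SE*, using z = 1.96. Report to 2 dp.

(40.31, 49.29)

Margin = 1.96 × 2.2910 = 4.490
Interval: 44.8 ± 4.490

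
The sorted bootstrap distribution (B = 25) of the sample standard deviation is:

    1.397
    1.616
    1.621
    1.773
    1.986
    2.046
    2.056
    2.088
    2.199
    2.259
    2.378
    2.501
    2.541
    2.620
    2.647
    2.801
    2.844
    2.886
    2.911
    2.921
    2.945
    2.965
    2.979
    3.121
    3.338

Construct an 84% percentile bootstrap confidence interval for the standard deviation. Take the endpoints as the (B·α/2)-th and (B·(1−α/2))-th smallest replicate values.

α = 0.16; lower rank = 25 × 0.080 = 2; upper rank = 25 × 0.920 = 23.
The 2nd smallest replicate is 1.616; the 23rd is 2.979.

(1.616, 2.979)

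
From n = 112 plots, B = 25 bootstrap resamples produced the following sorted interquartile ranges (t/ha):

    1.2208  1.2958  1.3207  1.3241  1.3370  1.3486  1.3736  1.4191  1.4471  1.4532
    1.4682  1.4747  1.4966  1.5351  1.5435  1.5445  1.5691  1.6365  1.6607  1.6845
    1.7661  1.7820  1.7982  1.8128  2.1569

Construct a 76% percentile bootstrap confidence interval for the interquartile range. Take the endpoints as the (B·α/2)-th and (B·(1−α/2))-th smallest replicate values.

(1.3207, 1.7820)

α = 0.24; lower rank = 25 × 0.120 = 3; upper rank = 25 × 0.880 = 22.
The 3rd smallest replicate is 1.3207; the 22nd is 1.7820.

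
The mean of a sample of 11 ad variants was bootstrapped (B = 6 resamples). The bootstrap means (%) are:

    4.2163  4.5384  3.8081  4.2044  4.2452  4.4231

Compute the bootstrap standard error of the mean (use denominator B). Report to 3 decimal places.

Bootstrap SE is the standard deviation of the 6 replicate means.
Mean of replicates: (4.2163 + 4.5384 + 3.8081 + 4.2044 + 4.2452 + 4.4231) / 6 = 25.43550 / 6 = 4.23925
Sum of squared deviations: (−0.02295)² + (+0.29915)² + (−0.43115)² + (−0.03485)² + (+0.00595)² + (+0.18385)² = 0.31096
Variance = 0.31096 / 6 = 0.05183
SE* = √0.05183

SE* = 0.228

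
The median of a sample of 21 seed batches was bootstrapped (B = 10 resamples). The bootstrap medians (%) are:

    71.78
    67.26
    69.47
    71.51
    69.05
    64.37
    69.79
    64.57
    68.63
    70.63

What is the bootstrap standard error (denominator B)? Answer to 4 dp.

SE* = 2.4677

Bootstrap SE is the standard deviation of the 10 replicate medians.
Mean of replicates: (71.78 + 67.26 + 69.47 + 71.51 + 69.05 + 64.37 + 69.79 + 64.57 + 68.63 + 70.63) / 10 = 687.06000 / 10 = 68.70600
Sum of squared deviations: (+3.07400)² + (−1.44600)² + (+0.76400)² + (+2.80400)² + (+0.34400)² + (−4.33600)² + (+1.08400)² + (−4.13600)² + (−0.07600)² + (+1.92400)² = 60.89484
Variance = 60.89484 / 10 = 6.08948
SE* = √6.08948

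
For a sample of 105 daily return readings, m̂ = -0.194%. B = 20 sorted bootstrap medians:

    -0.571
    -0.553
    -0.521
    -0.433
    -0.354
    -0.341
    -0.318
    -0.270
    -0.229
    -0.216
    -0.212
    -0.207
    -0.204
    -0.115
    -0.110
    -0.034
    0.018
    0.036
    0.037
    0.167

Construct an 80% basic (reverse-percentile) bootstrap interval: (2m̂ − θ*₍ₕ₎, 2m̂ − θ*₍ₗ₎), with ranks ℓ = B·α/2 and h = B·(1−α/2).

Percentile endpoints at ranks 2 and 18: θ*₍2₎ = -0.553, θ*₍18₎ = 0.036.
Basic interval reflects these around m̂:
  lower = 2 × -0.194 − 0.036 = -0.424
  upper = 2 × -0.194 − -0.553 = 0.165

(-0.424, 0.165)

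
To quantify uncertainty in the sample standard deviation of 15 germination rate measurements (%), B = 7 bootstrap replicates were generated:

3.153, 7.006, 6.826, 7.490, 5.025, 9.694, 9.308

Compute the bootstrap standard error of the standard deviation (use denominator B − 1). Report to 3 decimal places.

Bootstrap SE is the standard deviation of the 7 replicate standard deviations.
Mean of replicates: (3.153 + 7.006 + 6.826 + 7.490 + 5.025 + 9.694 + 9.308) / 7 = 48.5020 / 7 = 6.9289
Sum of squared deviations: (−3.7759)² + (+0.0771)² + (−0.1029)² + (+0.5611)² + (−1.9039)² + (+2.7651)² + (+2.3791)² = 31.5195
Variance = 31.5195 / 6 = 5.2533
SE* = √5.2533

SE* = 2.292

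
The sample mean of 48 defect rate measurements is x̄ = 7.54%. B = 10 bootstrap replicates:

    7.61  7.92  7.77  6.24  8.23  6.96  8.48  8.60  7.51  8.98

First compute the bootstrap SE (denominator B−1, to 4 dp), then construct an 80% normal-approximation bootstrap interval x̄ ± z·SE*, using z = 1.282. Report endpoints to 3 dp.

(6.498, 8.582)

Mean of replicates = 7.8300; sum of squared deviations = 5.9454; SE* = √(5.9454/9) = 0.8128
Margin = 1.282 × 0.8128 = 1.0420
Interval: 7.54 ± 1.0420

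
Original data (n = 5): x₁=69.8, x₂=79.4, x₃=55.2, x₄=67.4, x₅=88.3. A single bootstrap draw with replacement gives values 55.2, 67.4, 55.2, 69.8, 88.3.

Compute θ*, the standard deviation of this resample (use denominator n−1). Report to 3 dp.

θ* = 13.602

Mean = 67.1800; sum of squared deviations = 740.0080
s² = 740.0080 / 4 = 185.0020
s = √185.0020 = 13.602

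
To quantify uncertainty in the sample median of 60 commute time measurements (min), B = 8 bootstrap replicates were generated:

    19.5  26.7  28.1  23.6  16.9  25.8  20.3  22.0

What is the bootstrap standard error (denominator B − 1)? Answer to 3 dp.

Bootstrap SE is the standard deviation of the 8 replicate medians.
Mean of replicates: (19.5 + 26.7 + 28.1 + 23.6 + 16.9 + 25.8 + 20.3 + 22.0) / 8 = 182.9000 / 8 = 22.8625
Sum of squared deviations: (−3.3625)² + (+3.8375)² + (+5.2375)² + (+0.7375)² + (−5.9625)² + (+2.9375)² + (−2.5625)² + (−0.8625)² = 105.4988
Variance = 105.4988 / 7 = 15.0713
SE* = √15.0713

SE* = 3.882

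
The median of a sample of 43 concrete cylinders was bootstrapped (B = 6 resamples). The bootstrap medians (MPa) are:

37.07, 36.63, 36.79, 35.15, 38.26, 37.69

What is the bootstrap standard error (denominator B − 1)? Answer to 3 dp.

SE* = 1.062

Bootstrap SE is the standard deviation of the 6 replicate medians.
Mean of replicates: (37.07 + 36.63 + 36.79 + 35.15 + 38.26 + 37.69) / 6 = 221.5900 / 6 = 36.9317
Sum of squared deviations: (+0.1383)² + (−0.3017)² + (−0.1417)² + (−1.7817)² + (+1.3283)² + (+0.7583)² = 5.6441
Variance = 5.6441 / 5 = 1.1288
SE* = √1.1288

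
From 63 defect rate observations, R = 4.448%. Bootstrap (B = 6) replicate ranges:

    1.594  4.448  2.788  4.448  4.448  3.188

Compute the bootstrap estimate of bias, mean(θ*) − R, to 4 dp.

bias = −0.9623

mean(θ*) = (1.594 + 4.448 + 2.788 + 4.448 + 4.448 + 3.188) / 6 = 3.48567
bias = 3.48567 − 4.448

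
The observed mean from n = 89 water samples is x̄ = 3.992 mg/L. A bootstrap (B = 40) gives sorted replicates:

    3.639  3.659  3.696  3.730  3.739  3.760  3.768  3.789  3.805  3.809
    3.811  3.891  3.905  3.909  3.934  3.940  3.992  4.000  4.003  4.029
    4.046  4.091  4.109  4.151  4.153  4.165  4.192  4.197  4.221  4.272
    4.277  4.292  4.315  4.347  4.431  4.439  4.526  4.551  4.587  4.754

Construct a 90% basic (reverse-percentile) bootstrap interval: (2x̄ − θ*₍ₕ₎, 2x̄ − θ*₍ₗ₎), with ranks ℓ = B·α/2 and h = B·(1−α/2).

Percentile endpoints at ranks 2 and 38: θ*₍2₎ = 3.659, θ*₍38₎ = 4.551.
Basic interval reflects these around x̄:
  lower = 2 × 3.992 − 4.551 = 3.433
  upper = 2 × 3.992 − 3.659 = 4.325

(3.433, 4.325)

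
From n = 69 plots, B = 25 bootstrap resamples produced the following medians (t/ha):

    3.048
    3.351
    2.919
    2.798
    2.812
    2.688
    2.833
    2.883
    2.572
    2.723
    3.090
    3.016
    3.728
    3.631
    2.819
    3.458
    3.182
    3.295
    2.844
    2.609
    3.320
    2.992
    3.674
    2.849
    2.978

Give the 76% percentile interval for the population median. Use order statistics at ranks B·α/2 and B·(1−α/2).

(2.688, 3.458)

Sorted replicates: 2.572, 2.609, 2.688, 2.723, 2.798, 2.812, 2.819, 2.833, 2.844, 2.849, 2.883, 2.919, 2.978, 2.992, 3.016, 3.048, 3.090, 3.182, 3.295, 3.320, 3.351, 3.458, 3.631, 3.674, 3.728
α = 0.24; lower rank = 25 × 0.120 = 3; upper rank = 25 × 0.880 = 22.
The 3rd smallest replicate is 2.688; the 22nd is 3.458.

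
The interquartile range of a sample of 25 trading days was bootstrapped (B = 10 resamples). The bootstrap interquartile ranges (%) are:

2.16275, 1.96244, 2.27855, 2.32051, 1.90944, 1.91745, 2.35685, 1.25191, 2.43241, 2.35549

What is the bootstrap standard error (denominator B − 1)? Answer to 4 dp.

SE* = 0.3549

Bootstrap SE is the standard deviation of the 10 replicate interquartile ranges.
Mean of replicates: (2.16275 + 1.96244 + 2.27855 + 2.32051 + 1.90944 + 1.91745 + 2.35685 + 1.25191 + 2.43241 + 2.35549) / 10 = 20.947800 / 10 = 2.094780
Sum of squared deviations: (+0.067970)² + (−0.132340)² + (+0.183770)² + (+0.225730)² + (−0.185340)² + (−0.177330)² + (+0.262070)² + (−0.842870)² + (+0.337630)² + (+0.260710)² = 1.133730
Variance = 1.133730 / 9 = 0.125970
SE* = √0.125970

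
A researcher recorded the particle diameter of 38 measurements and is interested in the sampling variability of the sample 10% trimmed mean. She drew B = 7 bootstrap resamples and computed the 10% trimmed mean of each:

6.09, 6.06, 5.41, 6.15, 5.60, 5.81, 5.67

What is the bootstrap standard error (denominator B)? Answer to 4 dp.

Bootstrap SE is the standard deviation of the 7 replicate 10% trimmed means.
Mean of replicates: (6.09 + 6.06 + 5.41 + 6.15 + 5.60 + 5.81 + 5.67) / 7 = 40.79000 / 7 = 5.82714
Sum of squared deviations: (+0.26286)² + (+0.23286)² + (−0.41714)² + (+0.32286)² + (−0.22714)² + (−0.01714)² + (−0.15714)² = 0.47814
Variance = 0.47814 / 7 = 0.06831
SE* = √0.06831

SE* = 0.2614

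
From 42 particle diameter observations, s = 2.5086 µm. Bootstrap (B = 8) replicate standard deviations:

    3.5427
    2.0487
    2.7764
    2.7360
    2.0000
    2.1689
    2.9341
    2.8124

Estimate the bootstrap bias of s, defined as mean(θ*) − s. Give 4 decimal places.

mean(θ*) = (3.5427 + 2.0487 + 2.7764 + 2.7360 + 2.0000 + 2.1689 + 2.9341 + 2.8124) / 8 = 2.62740
bias = 2.62740 − 2.5086

bias = +0.1188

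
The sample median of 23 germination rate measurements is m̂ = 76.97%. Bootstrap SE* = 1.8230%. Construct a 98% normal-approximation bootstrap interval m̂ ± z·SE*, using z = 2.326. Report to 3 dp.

(72.730, 81.210)

Margin = 2.326 × 1.8230 = 4.2403
Interval: 76.97 ± 4.2403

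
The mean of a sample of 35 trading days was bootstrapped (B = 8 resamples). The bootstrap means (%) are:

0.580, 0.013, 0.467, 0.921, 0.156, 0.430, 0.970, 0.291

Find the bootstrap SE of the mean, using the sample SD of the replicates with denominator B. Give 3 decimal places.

SE* = 0.317

Bootstrap SE is the standard deviation of the 8 replicate means.
Mean of replicates: (0.580 + 0.013 + 0.467 + 0.921 + 0.156 + 0.430 + 0.970 + 0.291) / 8 = 3.8280 / 8 = 0.4785
Sum of squared deviations: (+0.1015)² + (−0.4655)² + (−0.0115)² + (+0.4425)² + (−0.3225)² + (−0.0485)² + (+0.4915)² + (−0.1875)² = 0.8060
Variance = 0.8060 / 8 = 0.1008
SE* = √0.1008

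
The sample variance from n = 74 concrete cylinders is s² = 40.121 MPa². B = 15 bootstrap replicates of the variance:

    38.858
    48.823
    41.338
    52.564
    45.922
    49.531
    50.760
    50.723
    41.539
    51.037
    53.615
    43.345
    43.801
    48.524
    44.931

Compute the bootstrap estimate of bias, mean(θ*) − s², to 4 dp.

mean(θ*) = (38.858 + 48.823 + 41.338 + 52.564 + 45.922 + 49.531 + 50.760 + 50.723 + 41.539 + 51.037 + 53.615 + 43.345 + 43.801 + 48.524 + 44.931) / 15 = 47.02073
bias = 47.02073 − 40.121

bias = +6.8997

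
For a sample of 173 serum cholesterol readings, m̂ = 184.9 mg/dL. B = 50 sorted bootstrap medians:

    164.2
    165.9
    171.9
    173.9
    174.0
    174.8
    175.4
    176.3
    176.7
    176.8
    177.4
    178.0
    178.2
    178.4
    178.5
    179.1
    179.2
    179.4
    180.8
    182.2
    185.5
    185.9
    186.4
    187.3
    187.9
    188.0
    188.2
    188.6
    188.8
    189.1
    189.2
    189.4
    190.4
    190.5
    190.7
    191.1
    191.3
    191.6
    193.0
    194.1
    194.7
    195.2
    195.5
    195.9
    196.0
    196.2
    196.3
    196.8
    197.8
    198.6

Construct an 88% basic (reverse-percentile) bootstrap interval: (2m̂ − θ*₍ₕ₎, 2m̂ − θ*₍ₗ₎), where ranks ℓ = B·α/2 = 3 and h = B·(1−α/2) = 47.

Percentile endpoints at ranks 3 and 47: θ*₍3₎ = 171.9, θ*₍47₎ = 196.3.
Basic interval reflects these around m̂:
  lower = 2 × 184.9 − 196.3 = 173.5
  upper = 2 × 184.9 − 171.9 = 197.9

(173.5, 197.9)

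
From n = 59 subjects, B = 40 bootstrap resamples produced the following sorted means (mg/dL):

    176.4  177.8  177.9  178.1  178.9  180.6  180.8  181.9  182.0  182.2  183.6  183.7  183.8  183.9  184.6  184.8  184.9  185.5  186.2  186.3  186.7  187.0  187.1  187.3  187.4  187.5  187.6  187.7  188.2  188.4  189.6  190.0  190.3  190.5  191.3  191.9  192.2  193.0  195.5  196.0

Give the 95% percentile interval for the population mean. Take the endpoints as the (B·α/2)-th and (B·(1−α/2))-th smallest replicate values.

α = 0.05; lower rank = 40 × 0.025 = 1; upper rank = 40 × 0.975 = 39.
The 1st smallest replicate is 176.4; the 39th is 195.5.

(176.4, 195.5)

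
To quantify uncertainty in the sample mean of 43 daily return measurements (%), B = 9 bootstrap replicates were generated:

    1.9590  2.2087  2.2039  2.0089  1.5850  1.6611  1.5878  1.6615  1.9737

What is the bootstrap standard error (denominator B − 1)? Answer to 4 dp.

SE* = 0.2530

Bootstrap SE is the standard deviation of the 9 replicate means.
Mean of replicates: (1.9590 + 2.2087 + 2.2039 + 2.0089 + 1.5850 + 1.6611 + 1.5878 + 1.6615 + 1.9737) / 9 = 16.84960 / 9 = 1.87218
Sum of squared deviations: (+0.08682)² + (+0.33652)² + (+0.33172)² + (+0.13672)² + (−0.28718)² + (−0.21108)² + (−0.28438)² + (−0.21068)² + (+0.10152)² = 0.51211
Variance = 0.51211 / 8 = 0.06401
SE* = √0.06401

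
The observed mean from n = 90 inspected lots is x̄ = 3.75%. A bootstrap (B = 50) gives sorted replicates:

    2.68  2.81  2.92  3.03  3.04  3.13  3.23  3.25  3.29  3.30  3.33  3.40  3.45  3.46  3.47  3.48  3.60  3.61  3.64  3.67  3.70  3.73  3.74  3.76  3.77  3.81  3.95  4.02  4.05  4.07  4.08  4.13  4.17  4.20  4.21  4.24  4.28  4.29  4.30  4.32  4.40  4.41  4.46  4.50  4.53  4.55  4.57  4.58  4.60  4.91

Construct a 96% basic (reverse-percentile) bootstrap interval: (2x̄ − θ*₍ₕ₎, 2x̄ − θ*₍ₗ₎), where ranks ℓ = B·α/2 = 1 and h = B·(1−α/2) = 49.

(2.90, 4.82)

Percentile endpoints at ranks 1 and 49: θ*₍1₎ = 2.68, θ*₍49₎ = 4.60.
Basic interval reflects these around x̄:
  lower = 2 × 3.75 − 4.60 = 2.90
  upper = 2 × 3.75 − 2.68 = 4.82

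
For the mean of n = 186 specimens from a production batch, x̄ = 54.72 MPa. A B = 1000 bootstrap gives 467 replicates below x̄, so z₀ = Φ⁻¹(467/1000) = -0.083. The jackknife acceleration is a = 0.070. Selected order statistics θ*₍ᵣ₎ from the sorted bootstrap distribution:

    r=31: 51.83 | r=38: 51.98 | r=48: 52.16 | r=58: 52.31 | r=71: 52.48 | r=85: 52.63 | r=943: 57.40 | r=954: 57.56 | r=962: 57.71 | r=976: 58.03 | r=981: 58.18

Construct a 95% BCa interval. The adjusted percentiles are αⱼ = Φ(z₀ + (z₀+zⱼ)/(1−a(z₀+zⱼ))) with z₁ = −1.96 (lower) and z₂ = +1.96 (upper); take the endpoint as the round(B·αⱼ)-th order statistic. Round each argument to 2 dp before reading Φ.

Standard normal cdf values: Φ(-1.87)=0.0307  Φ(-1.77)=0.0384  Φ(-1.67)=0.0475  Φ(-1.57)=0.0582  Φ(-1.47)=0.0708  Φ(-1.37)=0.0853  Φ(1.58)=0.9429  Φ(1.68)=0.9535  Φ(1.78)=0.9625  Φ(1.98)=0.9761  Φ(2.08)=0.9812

(51.83, 58.18)

Lower: z₀ + z₁ = -0.083 + (-1.960) = -2.043; 1 − a(z₀+z₁) = 1 − (0.070)(-2.043) = 1.1430; argument = -0.083 + (-2.043)/1.1430 = -1.8704 → -1.87.
α₁ = Φ(-1.87) = 0.0307; rank = round(1000 × 0.0307) = 31; θ*₍31₎ = 51.83.
Upper: z₀ + z₂ = 1.877; 1 − a(z₀+z₂) = 0.8686; argument = 2.0779 → 2.08; α₂ = 0.9812; rank = 981; θ*₍981₎ = 58.18.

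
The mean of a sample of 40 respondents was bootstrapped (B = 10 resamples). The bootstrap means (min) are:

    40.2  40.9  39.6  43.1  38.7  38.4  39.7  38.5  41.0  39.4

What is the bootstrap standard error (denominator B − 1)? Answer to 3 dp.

SE* = 1.435

Bootstrap SE is the standard deviation of the 10 replicate means.
Mean of replicates: (40.2 + 40.9 + 39.6 + 43.1 + 38.7 + 38.4 + 39.7 + 38.5 + 41.0 + 39.4) / 10 = 399.5000 / 10 = 39.9500
Sum of squared deviations: (+0.2500)² + (+0.9500)² + (−0.3500)² + (+3.1500)² + (−1.2500)² + (−1.5500)² + (−0.2500)² + (−1.4500)² + (+1.0500)² + (−0.5500)² = 18.5450
Variance = 18.5450 / 9 = 2.0606
SE* = √2.0606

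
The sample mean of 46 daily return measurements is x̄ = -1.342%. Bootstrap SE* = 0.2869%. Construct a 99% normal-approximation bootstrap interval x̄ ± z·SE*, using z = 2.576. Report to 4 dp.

(-2.0811, -0.6029)

Margin = 2.576 × 0.2869 = 0.73905
Interval: -1.342 ± 0.73905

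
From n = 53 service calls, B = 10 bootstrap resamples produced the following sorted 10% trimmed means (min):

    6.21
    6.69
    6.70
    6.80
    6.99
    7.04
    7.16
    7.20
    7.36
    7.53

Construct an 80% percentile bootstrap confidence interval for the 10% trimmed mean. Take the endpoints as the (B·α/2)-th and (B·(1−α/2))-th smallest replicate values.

α = 0.20; lower rank = 10 × 0.100 = 1; upper rank = 10 × 0.900 = 9.
The 1st smallest replicate is 6.21; the 9th is 7.36.

(6.21, 7.36)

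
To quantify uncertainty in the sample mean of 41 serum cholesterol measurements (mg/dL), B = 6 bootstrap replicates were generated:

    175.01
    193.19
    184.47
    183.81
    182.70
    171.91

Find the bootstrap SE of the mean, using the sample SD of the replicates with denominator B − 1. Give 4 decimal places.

Bootstrap SE is the standard deviation of the 6 replicate means.
Mean of replicates: (175.01 + 193.19 + 184.47 + 183.81 + 182.70 + 171.91) / 6 = 1091.09000 / 6 = 181.84833
Sum of squared deviations: (−6.83833)² + (+11.34167)² + (+2.62167)² + (+1.96167)² + (+0.85167)² + (−9.93833)² = 285.61328
Variance = 285.61328 / 5 = 57.12266
SE* = √57.12266

SE* = 7.5580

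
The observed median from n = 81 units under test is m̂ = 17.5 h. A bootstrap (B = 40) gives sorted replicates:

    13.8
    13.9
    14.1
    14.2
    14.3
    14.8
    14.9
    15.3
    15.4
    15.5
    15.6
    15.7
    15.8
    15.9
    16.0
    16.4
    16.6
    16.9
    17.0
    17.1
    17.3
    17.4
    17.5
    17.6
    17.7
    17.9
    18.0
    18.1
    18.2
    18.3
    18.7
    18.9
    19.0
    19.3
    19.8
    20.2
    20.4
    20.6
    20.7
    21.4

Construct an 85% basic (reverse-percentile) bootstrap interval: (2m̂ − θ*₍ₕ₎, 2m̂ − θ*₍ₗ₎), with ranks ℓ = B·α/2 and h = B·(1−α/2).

Percentile endpoints at ranks 3 and 37: θ*₍3₎ = 14.1, θ*₍37₎ = 20.4.
Basic interval reflects these around m̂:
  lower = 2 × 17.5 − 20.4 = 14.6
  upper = 2 × 17.5 − 14.1 = 20.9

(14.6, 20.9)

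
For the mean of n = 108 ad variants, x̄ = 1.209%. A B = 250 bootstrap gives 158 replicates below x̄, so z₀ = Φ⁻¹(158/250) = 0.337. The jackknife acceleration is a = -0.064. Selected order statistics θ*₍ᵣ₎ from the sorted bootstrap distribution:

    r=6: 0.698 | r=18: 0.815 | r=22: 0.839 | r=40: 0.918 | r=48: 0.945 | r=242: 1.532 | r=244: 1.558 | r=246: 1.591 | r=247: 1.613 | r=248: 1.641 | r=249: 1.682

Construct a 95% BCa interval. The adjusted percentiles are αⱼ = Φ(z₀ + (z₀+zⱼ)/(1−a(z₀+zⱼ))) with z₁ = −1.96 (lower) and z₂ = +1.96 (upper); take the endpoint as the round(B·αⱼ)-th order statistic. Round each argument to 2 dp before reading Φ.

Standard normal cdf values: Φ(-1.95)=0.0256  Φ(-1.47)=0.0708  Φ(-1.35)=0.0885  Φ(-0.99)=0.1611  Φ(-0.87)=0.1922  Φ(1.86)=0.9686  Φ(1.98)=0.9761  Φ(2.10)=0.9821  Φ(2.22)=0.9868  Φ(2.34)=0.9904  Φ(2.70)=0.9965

(0.815, 1.641)

Lower: z₀ + z₁ = 0.337 + (-1.960) = -1.623; 1 − a(z₀+z₁) = 1 − (-0.064)(-1.623) = 0.8961; argument = 0.337 + (-1.623)/0.8961 = -1.4741 → -1.47.
α₁ = Φ(-1.47) = 0.0708; rank = round(250 × 0.0708) = 18; θ*₍18₎ = 0.815.
Upper: z₀ + z₂ = 2.297; 1 − a(z₀+z₂) = 1.1470; argument = 2.3396 → 2.34; α₂ = 0.9904; rank = 248; θ*₍248₎ = 1.641.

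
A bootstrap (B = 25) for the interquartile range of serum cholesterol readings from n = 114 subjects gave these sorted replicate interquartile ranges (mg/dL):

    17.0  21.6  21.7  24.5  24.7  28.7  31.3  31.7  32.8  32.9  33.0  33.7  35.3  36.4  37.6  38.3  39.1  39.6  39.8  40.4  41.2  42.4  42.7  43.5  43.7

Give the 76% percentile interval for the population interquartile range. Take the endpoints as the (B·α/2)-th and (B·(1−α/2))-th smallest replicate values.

α = 0.24; lower rank = 25 × 0.120 = 3; upper rank = 25 × 0.880 = 22.
The 3rd smallest replicate is 21.7; the 22nd is 42.4.

(21.7, 42.4)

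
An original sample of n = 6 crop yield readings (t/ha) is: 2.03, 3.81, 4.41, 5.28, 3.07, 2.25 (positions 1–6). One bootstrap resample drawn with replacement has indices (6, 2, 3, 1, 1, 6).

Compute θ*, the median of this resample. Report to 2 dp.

θ* = 2.25

Resample values: 2.25, 3.81, 4.41, 2.03, 2.03, 2.25.
Sorted: 2.03, 2.03, 2.25, 2.25, 3.81, 4.41
Median = average of the two middle values = 2.25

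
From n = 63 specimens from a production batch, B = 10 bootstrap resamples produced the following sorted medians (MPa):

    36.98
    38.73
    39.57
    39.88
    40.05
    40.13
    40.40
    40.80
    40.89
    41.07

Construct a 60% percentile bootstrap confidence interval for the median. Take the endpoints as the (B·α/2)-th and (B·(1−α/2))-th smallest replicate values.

(38.73, 40.80)

α = 0.40; lower rank = 10 × 0.200 = 2; upper rank = 10 × 0.800 = 8.
The 2nd smallest replicate is 38.73; the 8th is 40.80.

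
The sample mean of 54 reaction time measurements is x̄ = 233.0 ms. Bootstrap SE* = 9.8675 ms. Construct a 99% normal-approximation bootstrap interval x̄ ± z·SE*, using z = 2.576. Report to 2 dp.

Margin = 2.576 × 9.8675 = 25.419
Interval: 233.0 ± 25.419

(207.58, 258.42)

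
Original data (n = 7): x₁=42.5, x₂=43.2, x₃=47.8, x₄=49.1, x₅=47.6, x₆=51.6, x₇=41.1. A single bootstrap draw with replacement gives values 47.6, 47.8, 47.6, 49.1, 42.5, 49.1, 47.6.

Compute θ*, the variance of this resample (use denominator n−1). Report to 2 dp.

θ* = 5.01

Mean = 47.3286; sum of squared deviations = 30.0343
s² = 30.0343 / 6 = 5.0057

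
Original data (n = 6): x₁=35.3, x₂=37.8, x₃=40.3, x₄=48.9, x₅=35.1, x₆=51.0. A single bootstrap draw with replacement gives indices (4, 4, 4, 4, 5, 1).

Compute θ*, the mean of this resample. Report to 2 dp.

Resample values: 48.9, 48.9, 48.9, 48.9, 35.1, 35.3.
Mean = (48.9 + 48.9 + 48.9 + 48.9 + 35.1 + 35.3) / 6 = 266.00 / 6 = 44.33

θ* = 44.33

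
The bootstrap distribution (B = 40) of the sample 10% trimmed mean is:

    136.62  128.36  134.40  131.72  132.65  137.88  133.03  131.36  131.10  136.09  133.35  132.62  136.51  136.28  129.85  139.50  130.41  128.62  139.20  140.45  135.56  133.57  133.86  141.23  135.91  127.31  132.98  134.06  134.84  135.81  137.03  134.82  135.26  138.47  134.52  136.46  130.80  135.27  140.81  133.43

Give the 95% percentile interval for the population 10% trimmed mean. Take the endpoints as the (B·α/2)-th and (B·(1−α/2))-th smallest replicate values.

(127.31, 140.81)

Sorted replicates: 127.31, 128.36, 128.62, 129.85, 130.41, 130.80, 131.10, 131.36, 131.72, 132.62, 132.65, 132.98, 133.03, 133.35, 133.43, 133.57, 133.86, 134.06, 134.40, 134.52, 134.82, 134.84, 135.26, 135.27, 135.56, 135.81, 135.91, 136.09, 136.28, 136.46, 136.51, 136.62, 137.03, 137.88, 138.47, 139.20, 139.50, 140.45, 140.81, 141.23
α = 0.05; lower rank = 40 × 0.025 = 1; upper rank = 40 × 0.975 = 39.
The 1st smallest replicate is 127.31; the 39th is 140.81.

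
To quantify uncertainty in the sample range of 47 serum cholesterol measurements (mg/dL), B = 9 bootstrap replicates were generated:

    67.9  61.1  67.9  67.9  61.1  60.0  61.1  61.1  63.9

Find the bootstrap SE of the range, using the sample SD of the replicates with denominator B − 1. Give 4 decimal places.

SE* = 3.4187

Bootstrap SE is the standard deviation of the 9 replicate ranges.
Mean of replicates: (67.9 + 61.1 + 67.9 + 67.9 + 61.1 + 60.0 + 61.1 + 61.1 + 63.9) / 9 = 572.00000 / 9 = 63.55556
Sum of squared deviations: (+4.34444)² + (−2.45556)² + (+4.34444)² + (+4.34444)² + (−2.45556)² + (−3.55556)² + (−2.45556)² + (−2.45556)² + (+0.34444)² = 93.50222
Variance = 93.50222 / 8 = 11.68778
SE* = √11.68778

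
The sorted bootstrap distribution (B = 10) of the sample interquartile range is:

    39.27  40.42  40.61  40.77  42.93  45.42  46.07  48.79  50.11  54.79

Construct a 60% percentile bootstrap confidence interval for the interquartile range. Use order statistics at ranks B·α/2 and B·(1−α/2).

α = 0.40; lower rank = 10 × 0.200 = 2; upper rank = 10 × 0.800 = 8.
The 2nd smallest replicate is 40.42; the 8th is 48.79.

(40.42, 48.79)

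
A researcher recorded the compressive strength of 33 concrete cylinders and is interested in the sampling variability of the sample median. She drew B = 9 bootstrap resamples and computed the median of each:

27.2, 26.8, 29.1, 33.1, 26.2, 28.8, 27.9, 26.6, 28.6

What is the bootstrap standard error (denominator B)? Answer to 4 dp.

Bootstrap SE is the standard deviation of the 9 replicate medians.
Mean of replicates: (27.2 + 26.8 + 29.1 + 33.1 + 26.2 + 28.8 + 27.9 + 26.6 + 28.6) / 9 = 254.30000 / 9 = 28.25556
Sum of squared deviations: (−1.05556)² + (−1.45556)² + (+0.84444)² + (+4.84444)² + (−2.05556)² + (+0.54444)² + (−0.35556)² + (−1.65556)² + (+0.34444)² = 34.92222
Variance = 34.92222 / 9 = 3.88025
SE* = √3.88025

SE* = 1.9698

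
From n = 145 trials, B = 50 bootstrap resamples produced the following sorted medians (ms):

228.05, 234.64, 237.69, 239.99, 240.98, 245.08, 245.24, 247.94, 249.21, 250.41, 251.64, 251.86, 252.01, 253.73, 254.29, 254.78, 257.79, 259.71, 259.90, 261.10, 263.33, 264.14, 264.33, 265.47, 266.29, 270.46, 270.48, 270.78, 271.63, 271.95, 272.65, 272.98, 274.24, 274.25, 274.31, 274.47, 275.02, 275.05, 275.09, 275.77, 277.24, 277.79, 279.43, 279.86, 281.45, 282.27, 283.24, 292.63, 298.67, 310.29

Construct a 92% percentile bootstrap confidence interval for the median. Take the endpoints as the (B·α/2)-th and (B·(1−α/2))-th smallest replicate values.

α = 0.08; lower rank = 50 × 0.040 = 2; upper rank = 50 × 0.960 = 48.
The 2nd smallest replicate is 234.64; the 48th is 292.63.

(234.64, 292.63)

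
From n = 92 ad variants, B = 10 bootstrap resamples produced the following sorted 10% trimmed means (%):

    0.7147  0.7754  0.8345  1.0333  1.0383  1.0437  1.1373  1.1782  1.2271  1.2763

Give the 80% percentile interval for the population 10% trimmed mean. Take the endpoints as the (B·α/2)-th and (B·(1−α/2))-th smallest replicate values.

(0.7147, 1.2271)

α = 0.20; lower rank = 10 × 0.100 = 1; upper rank = 10 × 0.900 = 9.
The 1st smallest replicate is 0.7147; the 9th is 1.2271.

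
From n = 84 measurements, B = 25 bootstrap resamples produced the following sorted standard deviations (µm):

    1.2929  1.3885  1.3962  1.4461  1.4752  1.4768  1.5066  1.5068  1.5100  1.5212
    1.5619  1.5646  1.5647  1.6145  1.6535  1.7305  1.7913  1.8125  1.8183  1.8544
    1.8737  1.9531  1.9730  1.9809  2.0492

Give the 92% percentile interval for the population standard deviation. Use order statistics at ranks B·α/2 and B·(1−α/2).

(1.2929, 1.9809)

α = 0.08; lower rank = 25 × 0.040 = 1; upper rank = 25 × 0.960 = 24.
The 1st smallest replicate is 1.2929; the 24th is 1.9809.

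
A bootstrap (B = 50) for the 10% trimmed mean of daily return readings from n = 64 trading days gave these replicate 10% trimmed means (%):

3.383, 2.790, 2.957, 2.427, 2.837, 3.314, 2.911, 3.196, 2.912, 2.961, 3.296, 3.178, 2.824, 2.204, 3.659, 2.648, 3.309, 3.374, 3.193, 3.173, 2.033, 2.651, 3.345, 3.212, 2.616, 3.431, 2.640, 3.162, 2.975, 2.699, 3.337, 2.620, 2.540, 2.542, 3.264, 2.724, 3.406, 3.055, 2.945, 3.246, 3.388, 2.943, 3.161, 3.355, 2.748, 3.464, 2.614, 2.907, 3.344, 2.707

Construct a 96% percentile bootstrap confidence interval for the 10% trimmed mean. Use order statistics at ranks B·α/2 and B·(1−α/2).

(2.033, 3.464)

Sorted replicates: 2.033, 2.204, 2.427, 2.540, 2.542, 2.614, 2.616, 2.620, 2.640, 2.648, 2.651, 2.699, 2.707, 2.724, 2.748, 2.790, 2.824, 2.837, 2.907, 2.911, 2.912, 2.943, 2.945, 2.957, 2.961, 2.975, 3.055, 3.161, 3.162, 3.173, 3.178, 3.193, 3.196, 3.212, 3.246, 3.264, 3.296, 3.309, 3.314, 3.337, 3.344, 3.345, 3.355, 3.374, 3.383, 3.388, 3.406, 3.431, 3.464, 3.659
α = 0.04; lower rank = 50 × 0.020 = 1; upper rank = 50 × 0.980 = 49.
The 1st smallest replicate is 2.033; the 49th is 3.464.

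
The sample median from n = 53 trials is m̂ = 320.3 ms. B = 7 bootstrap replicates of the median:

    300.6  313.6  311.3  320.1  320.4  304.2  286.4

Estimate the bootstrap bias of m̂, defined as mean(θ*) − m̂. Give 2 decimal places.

mean(θ*) = (300.6 + 313.6 + 311.3 + 320.1 + 320.4 + 304.2 + 286.4) / 7 = 308.086
bias = 308.086 − 320.3

bias = −12.21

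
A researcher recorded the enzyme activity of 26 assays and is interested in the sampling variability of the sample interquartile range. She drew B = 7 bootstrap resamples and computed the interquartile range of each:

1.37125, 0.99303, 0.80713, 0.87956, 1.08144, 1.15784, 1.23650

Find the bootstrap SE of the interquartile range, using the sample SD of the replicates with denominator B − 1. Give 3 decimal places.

SE* = 0.199

Bootstrap SE is the standard deviation of the 7 replicate interquartile ranges.
Mean of replicates: (1.37125 + 0.99303 + 0.80713 + 0.87956 + 1.08144 + 1.15784 + 1.23650) / 7 = 7.526750 / 7 = 1.075250
Sum of squared deviations: (+0.296000)² + (−0.082220)² + (−0.268120)² + (−0.195690)² + (+0.006190)² + (+0.082590)² + (+0.161250)² = 0.237420
Variance = 0.237420 / 6 = 0.039570
SE* = √0.039570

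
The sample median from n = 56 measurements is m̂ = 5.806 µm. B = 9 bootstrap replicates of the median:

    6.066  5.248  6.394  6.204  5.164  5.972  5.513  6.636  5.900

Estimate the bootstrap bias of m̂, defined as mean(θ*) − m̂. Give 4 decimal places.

bias = +0.0937

mean(θ*) = (6.066 + 5.248 + 6.394 + 6.204 + 5.164 + 5.972 + 5.513 + 6.636 + 5.900) / 9 = 5.89967
bias = 5.89967 − 5.806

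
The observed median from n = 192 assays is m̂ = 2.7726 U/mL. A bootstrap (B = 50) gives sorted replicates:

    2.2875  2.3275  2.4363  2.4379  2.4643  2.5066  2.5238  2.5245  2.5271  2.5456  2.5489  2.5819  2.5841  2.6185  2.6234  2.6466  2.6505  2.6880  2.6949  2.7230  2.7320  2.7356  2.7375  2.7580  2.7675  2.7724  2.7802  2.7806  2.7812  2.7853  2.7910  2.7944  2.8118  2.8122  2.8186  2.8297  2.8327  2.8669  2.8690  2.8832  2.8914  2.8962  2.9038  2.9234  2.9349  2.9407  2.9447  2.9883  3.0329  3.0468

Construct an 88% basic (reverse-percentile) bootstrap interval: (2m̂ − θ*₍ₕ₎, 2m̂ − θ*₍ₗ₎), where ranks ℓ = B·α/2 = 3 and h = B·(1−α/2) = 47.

(2.6005, 3.1089)

Percentile endpoints at ranks 3 and 47: θ*₍3₎ = 2.4363, θ*₍47₎ = 2.9447.
Basic interval reflects these around m̂:
  lower = 2 × 2.7726 − 2.9447 = 2.6005
  upper = 2 × 2.7726 − 2.4363 = 3.1089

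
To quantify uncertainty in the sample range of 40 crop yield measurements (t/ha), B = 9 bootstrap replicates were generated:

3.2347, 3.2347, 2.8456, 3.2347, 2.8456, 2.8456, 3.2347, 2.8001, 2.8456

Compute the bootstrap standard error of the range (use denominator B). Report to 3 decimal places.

Bootstrap SE is the standard deviation of the 9 replicate ranges.
Mean of replicates: (3.2347 + 3.2347 + 2.8456 + 3.2347 + 2.8456 + 2.8456 + 3.2347 + 2.8001 + 2.8456) / 9 = 27.12130 / 9 = 3.01348
Sum of squared deviations: (+0.22122)² + (+0.22122)² + (−0.16788)² + (+0.22122)² + (−0.16788)² + (−0.16788)² + (+0.22122)² + (−0.21338)² + (−0.16788)² = 0.35402
Variance = 0.35402 / 9 = 0.03934
SE* = √0.03934

SE* = 0.198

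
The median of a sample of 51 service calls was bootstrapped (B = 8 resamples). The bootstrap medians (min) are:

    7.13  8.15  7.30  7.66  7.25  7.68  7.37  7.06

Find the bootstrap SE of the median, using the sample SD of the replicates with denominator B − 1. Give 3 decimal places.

SE* = 0.361

Bootstrap SE is the standard deviation of the 8 replicate medians.
Mean of replicates: (7.13 + 8.15 + 7.30 + 7.66 + 7.25 + 7.68 + 7.37 + 7.06) / 8 = 59.6000 / 8 = 7.4500
Sum of squared deviations: (−0.3200)² + (+0.7000)² + (−0.1500)² + (+0.2100)² + (−0.2000)² + (+0.2300)² + (−0.0800)² + (−0.3900)² = 0.9104
Variance = 0.9104 / 7 = 0.1301
SE* = √0.1301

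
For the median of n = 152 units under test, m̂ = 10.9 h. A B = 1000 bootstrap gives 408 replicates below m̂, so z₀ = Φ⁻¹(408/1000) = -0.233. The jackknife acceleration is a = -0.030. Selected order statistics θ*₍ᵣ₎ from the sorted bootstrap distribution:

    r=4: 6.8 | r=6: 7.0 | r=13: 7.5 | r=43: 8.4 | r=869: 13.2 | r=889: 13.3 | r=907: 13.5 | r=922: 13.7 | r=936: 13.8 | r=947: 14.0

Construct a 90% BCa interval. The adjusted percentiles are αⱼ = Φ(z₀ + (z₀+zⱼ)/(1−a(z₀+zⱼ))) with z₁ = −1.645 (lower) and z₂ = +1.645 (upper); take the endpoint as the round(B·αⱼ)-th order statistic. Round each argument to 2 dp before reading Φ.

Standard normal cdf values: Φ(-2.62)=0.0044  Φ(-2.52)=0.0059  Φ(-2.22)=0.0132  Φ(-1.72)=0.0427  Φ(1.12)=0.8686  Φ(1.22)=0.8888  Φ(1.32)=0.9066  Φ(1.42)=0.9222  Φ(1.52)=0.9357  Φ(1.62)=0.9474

(7.5, 13.2)

Lower: z₀ + z₁ = -0.233 + (-1.645) = -1.878; 1 − a(z₀+z₁) = 1 − (-0.030)(-1.878) = 0.9437; argument = -0.233 + (-1.878)/0.9437 = -2.2231 → -2.22.
α₁ = Φ(-2.22) = 0.0132; rank = round(1000 × 0.0132) = 13; θ*₍13₎ = 7.5.
Upper: z₀ + z₂ = 1.412; 1 − a(z₀+z₂) = 1.0424; argument = 1.1216 → 1.12; α₂ = 0.8686; rank = 869; θ*₍869₎ = 13.2.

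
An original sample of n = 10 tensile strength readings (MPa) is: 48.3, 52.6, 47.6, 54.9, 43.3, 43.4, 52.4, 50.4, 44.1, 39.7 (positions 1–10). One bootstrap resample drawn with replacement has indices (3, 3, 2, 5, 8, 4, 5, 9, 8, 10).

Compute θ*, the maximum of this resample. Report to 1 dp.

θ* = 54.9

Resample values: 47.6, 47.6, 52.6, 43.3, 50.4, 54.9, 43.3, 44.1, 50.4, 39.7.
Maximum = 54.9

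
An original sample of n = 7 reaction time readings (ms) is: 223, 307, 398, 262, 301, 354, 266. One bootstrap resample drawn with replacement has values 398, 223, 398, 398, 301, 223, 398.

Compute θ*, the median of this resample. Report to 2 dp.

Sorted: 223, 223, 301, 398, 398, 398, 398
Median = middle value = 398.00

θ* = 398.00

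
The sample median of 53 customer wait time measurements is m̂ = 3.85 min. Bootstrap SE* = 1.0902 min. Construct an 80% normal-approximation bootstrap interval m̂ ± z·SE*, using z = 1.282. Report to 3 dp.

(2.452, 5.248)

Margin = 1.282 × 1.0902 = 1.3976
Interval: 3.85 ± 1.3976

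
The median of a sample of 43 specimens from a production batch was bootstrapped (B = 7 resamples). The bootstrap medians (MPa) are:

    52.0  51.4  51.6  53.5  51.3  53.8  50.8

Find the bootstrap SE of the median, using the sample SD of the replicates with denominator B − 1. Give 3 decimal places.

SE* = 1.149

Bootstrap SE is the standard deviation of the 7 replicate medians.
Mean of replicates: (52.0 + 51.4 + 51.6 + 53.5 + 51.3 + 53.8 + 50.8) / 7 = 364.4000 / 7 = 52.0571
Sum of squared deviations: (−0.0571)² + (−0.6571)² + (−0.4571)² + (+1.4429)² + (−0.7571)² + (+1.7429)² + (−1.2571)² = 7.9171
Variance = 7.9171 / 6 = 1.3195
SE* = √1.3195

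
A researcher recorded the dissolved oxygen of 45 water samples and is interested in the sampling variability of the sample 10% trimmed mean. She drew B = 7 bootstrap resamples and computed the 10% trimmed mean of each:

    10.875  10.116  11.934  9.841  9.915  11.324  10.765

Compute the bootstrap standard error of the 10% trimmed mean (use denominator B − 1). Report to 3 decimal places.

Bootstrap SE is the standard deviation of the 7 replicate 10% trimmed means.
Mean of replicates: (10.875 + 10.116 + 11.934 + 9.841 + 9.915 + 11.324 + 10.765) / 7 = 74.7700 / 7 = 10.6814
Sum of squared deviations: (+0.1936)² + (−0.5654)² + (+1.2526)² + (−0.8404)² + (−0.7664)² + (+0.6426)² + (+0.0836)² = 3.6397
Variance = 3.6397 / 6 = 0.6066
SE* = √0.6066

SE* = 0.779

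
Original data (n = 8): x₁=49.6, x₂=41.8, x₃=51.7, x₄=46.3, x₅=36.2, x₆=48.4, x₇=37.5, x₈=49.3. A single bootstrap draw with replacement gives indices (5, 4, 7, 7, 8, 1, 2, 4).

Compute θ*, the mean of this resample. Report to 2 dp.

θ* = 43.06

Resample values: 36.2, 46.3, 37.5, 37.5, 49.3, 49.6, 41.8, 46.3.
Mean = (36.2 + 46.3 + 37.5 + 37.5 + 49.3 + 49.6 + 41.8 + 46.3) / 8 = 344.50 / 8 = 43.06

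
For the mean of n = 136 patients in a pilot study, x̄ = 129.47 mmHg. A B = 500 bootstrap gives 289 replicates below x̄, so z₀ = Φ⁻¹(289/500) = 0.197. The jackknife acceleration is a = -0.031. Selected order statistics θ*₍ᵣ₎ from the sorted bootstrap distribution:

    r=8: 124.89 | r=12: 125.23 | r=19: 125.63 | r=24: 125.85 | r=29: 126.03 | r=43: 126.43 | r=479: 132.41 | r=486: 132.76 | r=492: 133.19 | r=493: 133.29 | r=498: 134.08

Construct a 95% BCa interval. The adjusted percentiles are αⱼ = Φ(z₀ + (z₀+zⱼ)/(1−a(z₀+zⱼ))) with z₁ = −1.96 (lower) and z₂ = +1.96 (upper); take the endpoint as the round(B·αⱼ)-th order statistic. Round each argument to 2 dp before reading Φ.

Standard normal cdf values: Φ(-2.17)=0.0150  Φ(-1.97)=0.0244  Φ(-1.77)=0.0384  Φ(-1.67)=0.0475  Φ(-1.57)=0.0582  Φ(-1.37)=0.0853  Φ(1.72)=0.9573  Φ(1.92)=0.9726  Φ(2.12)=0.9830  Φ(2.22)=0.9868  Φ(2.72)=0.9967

(125.85, 133.29)

Lower: z₀ + z₁ = 0.197 + (-1.960) = -1.763; 1 − a(z₀+z₁) = 1 − (-0.031)(-1.763) = 0.9453; argument = 0.197 + (-1.763)/0.9453 = -1.6679 → -1.67.
α₁ = Φ(-1.67) = 0.0475; rank = round(500 × 0.0475) = 24; θ*₍24₎ = 125.85.
Upper: z₀ + z₂ = 2.157; 1 − a(z₀+z₂) = 1.0669; argument = 2.2188 → 2.22; α₂ = 0.9868; rank = 493; θ*₍493₎ = 133.29.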